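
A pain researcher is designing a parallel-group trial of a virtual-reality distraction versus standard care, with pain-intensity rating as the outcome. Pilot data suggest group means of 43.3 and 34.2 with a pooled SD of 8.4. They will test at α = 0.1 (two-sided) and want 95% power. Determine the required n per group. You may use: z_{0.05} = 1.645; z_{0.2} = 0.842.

Cohen's d = |M₁ − M₂| / SD_pooled = |43.3 − 34.2| / 8.4 = 9.1 / 8.4 = 1.083.
For two independent groups with equal n: n = 2·((z_{α/2} + z_β) / d)².
z_{α/2} + z_β = 1.645 + 1.645 = 3.290.
n = 2 × (3.290 / 1.083)² = 2 × 3.038² = 2 × 9.23 = 18.5.
Round up to the next whole participant.

n = 19 per group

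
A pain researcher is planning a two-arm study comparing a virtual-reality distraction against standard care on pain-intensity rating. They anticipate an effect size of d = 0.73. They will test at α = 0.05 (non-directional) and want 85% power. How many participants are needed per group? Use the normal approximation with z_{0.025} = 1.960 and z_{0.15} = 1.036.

For two independent groups with equal n: n = 2·((z_{α/2} + z_β) / d)².
z_{α/2} + z_β = 1.960 + 1.036 = 2.996.
n = 2 × (2.996 / 0.73)² = 2 × 4.104² = 2 × 16.84 = 33.7.
Round up to the next whole participant.

n = 34 per group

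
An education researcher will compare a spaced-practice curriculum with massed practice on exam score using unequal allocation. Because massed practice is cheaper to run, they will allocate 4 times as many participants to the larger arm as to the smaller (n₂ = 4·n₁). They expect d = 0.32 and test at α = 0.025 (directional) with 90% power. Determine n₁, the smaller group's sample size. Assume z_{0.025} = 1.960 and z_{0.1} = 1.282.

With allocation ratio k = n₂/n₁ = 4, Var(x̄₁−x̄₂) = σ²(1/n₁ + 1/(k·n₁)) = σ²·(k+1)/(k·n₁).
So n₁ = (1 + 1/k)·((z_{α} + z_β)/d)² = 1.250 × (3.242/0.32)².
n₁ = 1.250 × 102.64 = 128.3.
Round up: n₁ = 129, giving n₂ = 4 × 129 = 516.

n₁ = 129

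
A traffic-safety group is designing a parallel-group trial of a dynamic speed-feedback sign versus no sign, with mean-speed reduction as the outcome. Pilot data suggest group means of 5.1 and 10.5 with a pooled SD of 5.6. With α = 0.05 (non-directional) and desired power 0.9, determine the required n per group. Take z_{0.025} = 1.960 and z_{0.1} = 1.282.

n = 23 per group

Cohen's d = |M₁ − M₂| / SD_pooled = |5.1 − 10.5| / 5.6 = 5.4 / 5.6 = 0.964.
For two independent groups with equal n: n = 2·((z_{α/2} + z_β) / d)².
z_{α/2} + z_β = 1.960 + 1.282 = 3.242.
n = 2 × (3.242 / 0.964)² = 2 × 3.363² = 2 × 11.31 = 22.6.
Round up to the next whole participant.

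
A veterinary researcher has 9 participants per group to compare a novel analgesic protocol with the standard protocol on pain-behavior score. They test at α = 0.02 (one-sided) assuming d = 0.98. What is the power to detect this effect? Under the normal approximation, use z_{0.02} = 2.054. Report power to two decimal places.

For two equal groups, power = Φ(d·√(n/2) − z_{α}).
d·√(n/2) = 0.98 × √(9/2) = 0.98 × 2.121 = 2.079.
z_β = 2.079 − 2.054 = 0.025.
Power = Φ(0.025) = 0.510.

power ≈ 0.51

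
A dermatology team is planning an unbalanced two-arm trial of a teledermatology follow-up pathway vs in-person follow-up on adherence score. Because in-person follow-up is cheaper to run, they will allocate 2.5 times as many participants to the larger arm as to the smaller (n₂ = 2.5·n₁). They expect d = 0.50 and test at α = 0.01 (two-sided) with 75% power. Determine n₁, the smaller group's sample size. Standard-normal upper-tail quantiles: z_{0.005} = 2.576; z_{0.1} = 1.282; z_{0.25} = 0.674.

With allocation ratio k = n₂/n₁ = 2.5, Var(x̄₁−x̄₂) = σ²(1/n₁ + 1/(k·n₁)) = σ²·(k+1)/(k·n₁).
So n₁ = (1 + 1/k)·((z_{α/2} + z_β)/d)² = 1.400 × (3.250/0.50)².
n₁ = 1.400 × 42.25 = 59.1.
Round up: n₁ = 60, giving n₂ = 2.5 × 60 = 150.

n₁ = 60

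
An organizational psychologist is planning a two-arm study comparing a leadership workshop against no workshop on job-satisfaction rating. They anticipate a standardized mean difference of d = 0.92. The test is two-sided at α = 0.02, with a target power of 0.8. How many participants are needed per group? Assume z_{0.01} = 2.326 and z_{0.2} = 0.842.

n = 24 per group

For two independent groups with equal n: n = 2·((z_{α/2} + z_β) / d)².
z_{α/2} + z_β = 2.326 + 0.842 = 3.168.
n = 2 × (3.168 / 0.92)² = 2 × 3.443² = 2 × 11.86 = 23.7.
Round up to the next whole participant.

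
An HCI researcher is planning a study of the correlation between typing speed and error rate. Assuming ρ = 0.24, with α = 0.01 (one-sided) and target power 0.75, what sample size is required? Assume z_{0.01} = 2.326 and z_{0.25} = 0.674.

Fisher's z: C = ½·ln((1+r)/(1−r)) = ½·ln(1.6316) = 0.2448.
n = ((z_{α} + z_β)/C)² + 3.
(2.326 + 0.674) / 0.2448 = 3.000 / 0.2448 = 12.255.
n = 12.255² + 3 = 150.18 + 3 = 153.2.
Round up.

n = 154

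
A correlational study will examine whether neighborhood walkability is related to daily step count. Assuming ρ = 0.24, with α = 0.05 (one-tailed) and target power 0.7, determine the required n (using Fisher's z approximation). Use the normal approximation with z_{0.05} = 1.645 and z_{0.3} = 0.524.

Fisher's z: C = ½·ln((1+r)/(1−r)) = ½·ln(1.6316) = 0.2448.
n = ((z_{α} + z_β)/C)² + 3.
(1.645 + 0.524) / 0.2448 = 2.169 / 0.2448 = 8.860.
n = 8.860² + 3 = 78.50 + 3 = 81.5.
Round up.

n = 82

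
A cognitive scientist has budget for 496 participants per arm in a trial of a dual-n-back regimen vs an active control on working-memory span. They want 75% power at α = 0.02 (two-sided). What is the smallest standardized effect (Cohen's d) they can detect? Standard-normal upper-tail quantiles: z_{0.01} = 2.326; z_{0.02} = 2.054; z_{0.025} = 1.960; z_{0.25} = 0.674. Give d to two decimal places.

For two independent groups of n = 496 each: d_min = (z_{α/2} + z_β)·√(2/n).
z-sum = 2.326 + 0.674 = 3.000.
d_min = 3.000 × √(2/496) = 3.000 × 0.0635 = 0.191.

d_min ≈ 0.19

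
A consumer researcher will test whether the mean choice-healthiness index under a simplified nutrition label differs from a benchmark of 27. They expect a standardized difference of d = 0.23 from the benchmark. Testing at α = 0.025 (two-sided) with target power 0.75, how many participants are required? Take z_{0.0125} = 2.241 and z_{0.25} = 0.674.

n = 161

For a one-sample test: n = ((z_{α/2} + z_β) / d)².
z_{α/2} + z_β = 2.241 + 0.674 = 2.915.
n = (2.915 / 0.23)² = 12.674² = 160.63.
Round up.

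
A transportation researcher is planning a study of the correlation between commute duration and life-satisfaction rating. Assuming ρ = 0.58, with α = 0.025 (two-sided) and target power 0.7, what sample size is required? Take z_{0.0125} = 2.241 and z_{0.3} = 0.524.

n = 21

Fisher's z: C = ½·ln((1+r)/(1−r)) = ½·ln(3.7619) = 0.6625.
n = ((z_{α/2} + z_β)/C)² + 3.
(2.241 + 0.524) / 0.6625 = 2.765 / 0.6625 = 4.174.
n = 4.174² + 3 = 17.42 + 3 = 20.4.
Round up.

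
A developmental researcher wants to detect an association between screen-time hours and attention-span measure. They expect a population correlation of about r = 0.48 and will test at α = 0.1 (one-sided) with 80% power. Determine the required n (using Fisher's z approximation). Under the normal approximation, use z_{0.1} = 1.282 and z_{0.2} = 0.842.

Fisher's z: C = ½·ln((1+r)/(1−r)) = ½·ln(2.8462) = 0.5230.
n = ((z_{α} + z_β)/C)² + 3.
(1.282 + 0.842) / 0.5230 = 2.124 / 0.5230 = 4.061.
n = 4.061² + 3 = 16.49 + 3 = 19.5.
Round up.

n = 20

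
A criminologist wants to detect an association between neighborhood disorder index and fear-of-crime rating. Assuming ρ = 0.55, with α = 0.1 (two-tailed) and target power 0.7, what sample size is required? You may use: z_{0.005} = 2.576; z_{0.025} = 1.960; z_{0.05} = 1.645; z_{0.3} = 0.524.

Fisher's z: C = ½·ln((1+r)/(1−r)) = ½·ln(3.4444) = 0.6184.
n = ((z_{α/2} + z_β)/C)² + 3.
(1.645 + 0.524) / 0.6184 = 2.169 / 0.6184 = 3.507.
n = 3.507² + 3 = 12.30 + 3 = 15.3.
Round up.

n = 16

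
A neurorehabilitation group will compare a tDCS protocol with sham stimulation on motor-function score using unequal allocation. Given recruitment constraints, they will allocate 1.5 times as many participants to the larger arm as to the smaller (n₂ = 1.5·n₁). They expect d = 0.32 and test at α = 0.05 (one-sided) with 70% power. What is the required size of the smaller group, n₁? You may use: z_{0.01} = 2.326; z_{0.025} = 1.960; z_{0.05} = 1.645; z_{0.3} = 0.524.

With allocation ratio k = n₂/n₁ = 1.5, Var(x̄₁−x̄₂) = σ²(1/n₁ + 1/(k·n₁)) = σ²·(k+1)/(k·n₁).
So n₁ = (1 + 1/k)·((z_{α} + z_β)/d)² = 1.667 × (2.169/0.32)².
n₁ = 1.667 × 45.94 = 76.6.
Round up: n₁ = 77, giving n₂ = ⌈1.5 × 77⌉ = ⌈115.5⌉ = 116.

n₁ = 77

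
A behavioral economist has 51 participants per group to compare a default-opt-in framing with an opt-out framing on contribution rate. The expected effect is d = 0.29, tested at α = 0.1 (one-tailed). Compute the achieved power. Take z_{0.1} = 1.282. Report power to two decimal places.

For two equal groups, power = Φ(d·√(n/2) − z_{α}).
d·√(n/2) = 0.29 × √(51/2) = 0.29 × 5.050 = 1.464.
z_β = 1.464 − 1.282 = 0.182.
Power = Φ(0.182) = 0.572.

power ≈ 0.57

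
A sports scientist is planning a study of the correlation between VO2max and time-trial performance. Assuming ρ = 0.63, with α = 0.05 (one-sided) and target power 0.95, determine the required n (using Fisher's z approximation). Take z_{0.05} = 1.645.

Fisher's z: C = ½·ln((1+r)/(1−r)) = ½·ln(4.4054) = 0.7414.
n = ((z_{α} + z_β)/C)² + 3.
(1.645 + 1.645) / 0.7414 = 3.290 / 0.7414 = 4.438.
n = 4.438² + 3 = 19.69 + 3 = 22.7.
Round up.

n = 23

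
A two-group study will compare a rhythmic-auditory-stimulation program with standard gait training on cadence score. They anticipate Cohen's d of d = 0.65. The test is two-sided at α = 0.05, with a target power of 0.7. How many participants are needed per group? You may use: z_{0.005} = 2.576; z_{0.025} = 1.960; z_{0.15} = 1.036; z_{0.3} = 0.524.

For two independent groups with equal n: n = 2·((z_{α/2} + z_β) / d)².
z_{α/2} + z_β = 1.960 + 0.524 = 2.484.
n = 2 × (2.484 / 0.65)² = 2 × 3.822² = 2 × 14.60 = 29.2.
Round up to the next whole participant.

n = 30 per group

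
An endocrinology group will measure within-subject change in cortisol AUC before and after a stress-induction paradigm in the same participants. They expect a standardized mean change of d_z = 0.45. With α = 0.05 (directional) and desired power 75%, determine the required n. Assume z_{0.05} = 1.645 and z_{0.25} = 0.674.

n = 27 pairs

For a paired (one-sample on differences) test: n = ((z_{α} + z_β) / d)².
z_{α} + z_β = 1.645 + 0.674 = 2.319.
n = (2.319 / 0.45)² = 5.153² = 26.56.
Round up.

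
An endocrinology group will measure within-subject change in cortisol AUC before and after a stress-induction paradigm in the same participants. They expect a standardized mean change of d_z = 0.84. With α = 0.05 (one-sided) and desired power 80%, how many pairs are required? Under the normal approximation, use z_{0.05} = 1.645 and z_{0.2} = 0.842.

For a paired (one-sample on differences) test: n = ((z_{α} + z_β) / d)².
z_{α} + z_β = 1.645 + 0.842 = 2.487.
n = (2.487 / 0.84)² = 2.961² = 8.77.
Round up.

n = 9 pairs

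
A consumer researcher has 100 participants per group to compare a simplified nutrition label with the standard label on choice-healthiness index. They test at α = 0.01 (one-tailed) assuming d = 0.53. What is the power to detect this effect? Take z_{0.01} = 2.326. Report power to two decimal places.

power ≈ 0.92

For two equal groups, power = Φ(d·√(n/2) − z_{α}).
d·√(n/2) = 0.53 × √(100/2) = 0.53 × 7.071 = 3.748.
z_β = 3.748 − 2.326 = 1.422.
Power = Φ(1.422) = 0.922.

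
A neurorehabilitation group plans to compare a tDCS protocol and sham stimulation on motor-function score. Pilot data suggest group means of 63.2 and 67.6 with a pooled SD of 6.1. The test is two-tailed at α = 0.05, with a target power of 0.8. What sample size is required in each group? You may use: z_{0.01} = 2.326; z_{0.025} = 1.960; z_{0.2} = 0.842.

Cohen's d = |M₁ − M₂| / SD_pooled = |63.2 − 67.6| / 6.1 = 4.4 / 6.1 = 0.721.
For two independent groups with equal n: n = 2·((z_{α/2} + z_β) / d)².
z_{α/2} + z_β = 1.960 + 0.842 = 2.802.
n = 2 × (2.802 / 0.721)² = 2 × 3.886² = 2 × 15.10 = 30.2.
Round up to the next whole participant.

n = 31 per group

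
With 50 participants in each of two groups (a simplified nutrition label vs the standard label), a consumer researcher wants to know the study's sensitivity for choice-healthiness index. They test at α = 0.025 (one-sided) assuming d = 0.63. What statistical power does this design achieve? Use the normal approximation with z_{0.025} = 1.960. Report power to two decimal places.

For two equal groups, power = Φ(d·√(n/2) − z_{α}).
d·√(n/2) = 0.63 × √(50/2) = 0.63 × 5.000 = 3.150.
z_β = 3.150 − 1.960 = 1.190.
Power = Φ(1.190) = 0.883.

power ≈ 0.88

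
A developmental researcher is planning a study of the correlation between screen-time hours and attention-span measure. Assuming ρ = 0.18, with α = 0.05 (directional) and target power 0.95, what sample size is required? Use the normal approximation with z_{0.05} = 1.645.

Fisher's z: C = ½·ln((1+r)/(1−r)) = ½·ln(1.4390) = 0.1820.
n = ((z_{α} + z_β)/C)² + 3.
(1.645 + 1.645) / 0.1820 = 3.290 / 0.1820 = 18.077.
n = 18.077² + 3 = 326.78 + 3 = 329.8.
Round up.

n = 330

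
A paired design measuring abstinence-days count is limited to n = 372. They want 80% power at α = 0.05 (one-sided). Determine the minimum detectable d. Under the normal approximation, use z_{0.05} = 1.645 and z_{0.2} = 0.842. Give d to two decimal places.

d_min ≈ 0.13

For a single sample (or paired design) of n = 372: d_min = (z_{α} + z_β)/√n.
z-sum = 1.645 + 0.842 = 2.487.
d_min = 2.487 / √372 = 2.487 / 19.287 = 0.129.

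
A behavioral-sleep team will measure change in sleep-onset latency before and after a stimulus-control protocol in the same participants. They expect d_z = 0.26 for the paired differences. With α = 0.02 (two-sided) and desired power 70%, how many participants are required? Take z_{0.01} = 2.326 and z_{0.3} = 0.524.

n = 121 pairs

For a paired (one-sample on differences) test: n = ((z_{α/2} + z_β) / d)².
z_{α/2} + z_β = 2.326 + 0.524 = 2.850.
n = (2.850 / 0.26)² = 10.962² = 120.16.
Round up.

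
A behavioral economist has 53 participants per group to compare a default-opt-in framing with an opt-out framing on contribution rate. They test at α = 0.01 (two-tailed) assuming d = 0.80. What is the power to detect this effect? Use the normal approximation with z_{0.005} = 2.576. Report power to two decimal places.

For two equal groups, power = Φ(d·√(n/2) − z_{α/2}).
d·√(n/2) = 0.80 × √(53/2) = 0.80 × 5.148 = 4.118.
z_β = 4.118 − 2.576 = 1.542.
Power = Φ(1.542) = 0.938.

power ≈ 0.94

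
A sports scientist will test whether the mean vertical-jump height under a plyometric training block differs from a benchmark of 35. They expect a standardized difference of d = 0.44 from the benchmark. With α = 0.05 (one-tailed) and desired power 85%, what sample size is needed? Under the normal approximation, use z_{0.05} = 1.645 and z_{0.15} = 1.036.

For a one-sample test: n = ((z_{α} + z_β) / d)².
z_{α} + z_β = 1.645 + 1.036 = 2.681.
n = (2.681 / 0.44)² = 6.093² = 37.13.
Round up.

n = 38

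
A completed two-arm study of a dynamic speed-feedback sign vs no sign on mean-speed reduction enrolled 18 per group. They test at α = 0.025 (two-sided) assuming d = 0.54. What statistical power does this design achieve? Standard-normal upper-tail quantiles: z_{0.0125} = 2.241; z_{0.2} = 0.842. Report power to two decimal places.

For two equal groups, power = Φ(d·√(n/2) − z_{α/2}).
d·√(n/2) = 0.54 × √(18/2) = 0.54 × 3.000 = 1.620.
z_β = 1.620 − 2.241 = -0.621.
Power = Φ(-0.621) = 0.267.

power ≈ 0.27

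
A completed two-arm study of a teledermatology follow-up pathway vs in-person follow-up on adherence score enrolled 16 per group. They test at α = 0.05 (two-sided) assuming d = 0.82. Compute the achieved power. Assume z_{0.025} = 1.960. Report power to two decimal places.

power ≈ 0.64

For two equal groups, power = Φ(d·√(n/2) − z_{α/2}).
d·√(n/2) = 0.82 × √(16/2) = 0.82 × 2.828 = 2.319.
z_β = 2.319 − 1.960 = 0.359.
Power = Φ(0.359) = 0.640.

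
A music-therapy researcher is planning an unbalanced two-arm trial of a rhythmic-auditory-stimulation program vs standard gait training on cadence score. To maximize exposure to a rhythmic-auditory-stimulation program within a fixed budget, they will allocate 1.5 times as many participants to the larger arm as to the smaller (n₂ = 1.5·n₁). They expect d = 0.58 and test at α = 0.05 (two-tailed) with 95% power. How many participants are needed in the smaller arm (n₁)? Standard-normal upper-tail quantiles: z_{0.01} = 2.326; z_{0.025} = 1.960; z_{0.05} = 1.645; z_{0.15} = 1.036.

With allocation ratio k = n₂/n₁ = 1.5, Var(x̄₁−x̄₂) = σ²(1/n₁ + 1/(k·n₁)) = σ²·(k+1)/(k·n₁).
So n₁ = (1 + 1/k)·((z_{α/2} + z_β)/d)² = 1.667 × (3.605/0.58)².
n₁ = 1.667 × 38.63 = 64.4.
Round up: n₁ = 65, giving n₂ = ⌈1.5 × 65⌉ = ⌈97.5⌉ = 98.

n₁ = 65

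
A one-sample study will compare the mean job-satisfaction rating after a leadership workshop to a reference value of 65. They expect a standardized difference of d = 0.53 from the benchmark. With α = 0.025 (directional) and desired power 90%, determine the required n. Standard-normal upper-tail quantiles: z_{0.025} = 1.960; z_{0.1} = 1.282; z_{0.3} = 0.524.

For a one-sample test: n = ((z_{α} + z_β) / d)².
z_{α} + z_β = 1.960 + 1.282 = 3.242.
n = (3.242 / 0.53)² = 6.117² = 37.42.
Round up.

n = 38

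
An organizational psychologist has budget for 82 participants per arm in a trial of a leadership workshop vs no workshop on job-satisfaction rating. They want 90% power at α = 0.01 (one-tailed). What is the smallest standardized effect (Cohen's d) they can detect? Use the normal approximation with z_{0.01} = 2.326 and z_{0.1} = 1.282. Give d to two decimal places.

d_min ≈ 0.56

For two independent groups of n = 82 each: d_min = (z_{α} + z_β)·√(2/n).
z-sum = 2.326 + 1.282 = 3.608.
d_min = 3.608 × √(2/82) = 3.608 × 0.1562 = 0.563.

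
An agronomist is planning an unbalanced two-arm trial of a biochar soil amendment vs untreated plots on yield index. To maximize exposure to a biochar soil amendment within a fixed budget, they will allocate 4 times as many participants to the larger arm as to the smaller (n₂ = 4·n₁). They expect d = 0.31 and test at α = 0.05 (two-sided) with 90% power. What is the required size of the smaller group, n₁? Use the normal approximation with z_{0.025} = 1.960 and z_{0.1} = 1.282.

n₁ = 137

With allocation ratio k = n₂/n₁ = 4, Var(x̄₁−x̄₂) = σ²(1/n₁ + 1/(k·n₁)) = σ²·(k+1)/(k·n₁).
So n₁ = (1 + 1/k)·((z_{α/2} + z_β)/d)² = 1.250 × (3.242/0.31)².
n₁ = 1.250 × 109.37 = 136.7.
Round up: n₁ = 137, giving n₂ = 4 × 137 = 548.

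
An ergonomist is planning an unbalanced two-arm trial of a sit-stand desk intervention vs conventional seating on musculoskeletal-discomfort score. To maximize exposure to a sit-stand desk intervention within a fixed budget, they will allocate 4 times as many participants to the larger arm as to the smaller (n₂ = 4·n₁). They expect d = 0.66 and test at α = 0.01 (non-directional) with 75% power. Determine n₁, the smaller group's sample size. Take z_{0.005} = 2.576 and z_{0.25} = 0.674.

With allocation ratio k = n₂/n₁ = 4, Var(x̄₁−x̄₂) = σ²(1/n₁ + 1/(k·n₁)) = σ²·(k+1)/(k·n₁).
So n₁ = (1 + 1/k)·((z_{α/2} + z_β)/d)² = 1.250 × (3.250/0.66)².
n₁ = 1.250 × 24.25 = 30.3.
Round up: n₁ = 31, giving n₂ = 4 × 31 = 124.

n₁ = 31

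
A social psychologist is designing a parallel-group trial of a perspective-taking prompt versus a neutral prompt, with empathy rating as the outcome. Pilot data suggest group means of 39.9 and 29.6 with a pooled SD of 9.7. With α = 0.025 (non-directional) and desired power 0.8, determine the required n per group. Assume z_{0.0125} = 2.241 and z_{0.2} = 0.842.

Cohen's d = |M₁ − M₂| / SD_pooled = |39.9 − 29.6| / 9.7 = 10.3 / 9.7 = 1.062.
For two independent groups with equal n: n = 2·((z_{α/2} + z_β) / d)².
z_{α/2} + z_β = 2.241 + 0.842 = 3.083.
n = 2 × (3.083 / 1.062)² = 2 × 2.903² = 2 × 8.43 = 16.9.
Round up to the next whole participant.

n = 17 per group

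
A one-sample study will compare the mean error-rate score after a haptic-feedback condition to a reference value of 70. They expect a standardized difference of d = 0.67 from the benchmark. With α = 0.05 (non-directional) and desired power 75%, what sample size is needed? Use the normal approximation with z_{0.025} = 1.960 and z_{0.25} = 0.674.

For a one-sample test: n = ((z_{α/2} + z_β) / d)².
z_{α/2} + z_β = 1.960 + 0.674 = 2.634.
n = (2.634 / 0.67)² = 3.931² = 15.46.
Round up.

n = 16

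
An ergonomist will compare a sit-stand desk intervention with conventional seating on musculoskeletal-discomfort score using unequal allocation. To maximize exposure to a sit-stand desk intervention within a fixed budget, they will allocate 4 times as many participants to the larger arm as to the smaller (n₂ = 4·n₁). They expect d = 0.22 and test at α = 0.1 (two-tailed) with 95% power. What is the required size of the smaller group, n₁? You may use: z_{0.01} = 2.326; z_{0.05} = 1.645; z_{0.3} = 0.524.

With allocation ratio k = n₂/n₁ = 4, Var(x̄₁−x̄₂) = σ²(1/n₁ + 1/(k·n₁)) = σ²·(k+1)/(k·n₁).
So n₁ = (1 + 1/k)·((z_{α/2} + z_β)/d)² = 1.250 × (3.290/0.22)².
n₁ = 1.250 × 223.64 = 279.5.
Round up: n₁ = 280, giving n₂ = 4 × 280 = 1120.

n₁ = 280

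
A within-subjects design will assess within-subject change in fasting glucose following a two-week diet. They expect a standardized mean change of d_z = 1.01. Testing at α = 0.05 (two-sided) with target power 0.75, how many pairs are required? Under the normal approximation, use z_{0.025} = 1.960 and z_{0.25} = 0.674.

n = 7 pairs

For a paired (one-sample on differences) test: n = ((z_{α/2} + z_β) / d)².
z_{α/2} + z_β = 1.960 + 0.674 = 2.634.
n = (2.634 / 1.01)² = 2.608² = 6.80.
Round up.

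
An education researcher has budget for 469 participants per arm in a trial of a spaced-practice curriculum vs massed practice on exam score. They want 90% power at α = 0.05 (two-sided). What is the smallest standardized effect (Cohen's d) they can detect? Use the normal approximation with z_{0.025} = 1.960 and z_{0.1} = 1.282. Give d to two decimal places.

d_min ≈ 0.21

For two independent groups of n = 469 each: d_min = (z_{α/2} + z_β)·√(2/n).
z-sum = 1.960 + 1.282 = 3.242.
d_min = 3.242 × √(2/469) = 3.242 × 0.0653 = 0.212.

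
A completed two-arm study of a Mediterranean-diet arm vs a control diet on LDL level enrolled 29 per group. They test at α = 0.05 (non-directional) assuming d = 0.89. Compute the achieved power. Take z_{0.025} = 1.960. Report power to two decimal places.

power ≈ 0.92

For two equal groups, power = Φ(d·√(n/2) − z_{α/2}).
d·√(n/2) = 0.89 × √(29/2) = 0.89 × 3.808 = 3.389.
z_β = 3.389 − 1.960 = 1.429.
Power = Φ(1.429) = 0.924.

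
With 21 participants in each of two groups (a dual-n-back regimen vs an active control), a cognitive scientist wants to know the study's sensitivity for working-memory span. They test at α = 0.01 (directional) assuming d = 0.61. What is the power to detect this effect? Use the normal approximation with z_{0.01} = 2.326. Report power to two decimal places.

For two equal groups, power = Φ(d·√(n/2) − z_{α}).
d·√(n/2) = 0.61 × √(21/2) = 0.61 × 3.240 = 1.977.
z_β = 1.977 − 2.326 = -0.349.
Power = Φ(-0.349) = 0.363.

power ≈ 0.36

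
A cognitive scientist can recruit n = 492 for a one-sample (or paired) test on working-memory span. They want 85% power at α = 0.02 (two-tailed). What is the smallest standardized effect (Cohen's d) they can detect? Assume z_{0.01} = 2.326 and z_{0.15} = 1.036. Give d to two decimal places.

For a single sample (or paired design) of n = 492: d_min = (z_{α/2} + z_β)/√n.
z-sum = 2.326 + 1.036 = 3.362.
d_min = 3.362 / √492 = 3.362 / 22.181 = 0.152.

d_min ≈ 0.15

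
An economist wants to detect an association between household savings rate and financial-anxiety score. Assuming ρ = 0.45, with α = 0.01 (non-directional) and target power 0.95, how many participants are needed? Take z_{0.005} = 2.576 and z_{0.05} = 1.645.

n = 79

Fisher's z: C = ½·ln((1+r)/(1−r)) = ½·ln(2.6364) = 0.4847.
n = ((z_{α/2} + z_β)/C)² + 3.
(2.576 + 1.645) / 0.4847 = 4.221 / 0.4847 = 8.708.
n = 8.708² + 3 = 75.84 + 3 = 78.8.
Round up.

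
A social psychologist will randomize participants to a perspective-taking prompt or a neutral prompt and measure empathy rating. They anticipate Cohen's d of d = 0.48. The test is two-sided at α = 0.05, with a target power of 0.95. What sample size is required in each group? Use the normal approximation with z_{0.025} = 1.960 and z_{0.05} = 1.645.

n = 113 per group

For two independent groups with equal n: n = 2·((z_{α/2} + z_β) / d)².
z_{α/2} + z_β = 1.960 + 1.645 = 3.605.
n = 2 × (3.605 / 0.48)² = 2 × 7.510² = 2 × 56.41 = 112.8.
Round up to the next whole participant.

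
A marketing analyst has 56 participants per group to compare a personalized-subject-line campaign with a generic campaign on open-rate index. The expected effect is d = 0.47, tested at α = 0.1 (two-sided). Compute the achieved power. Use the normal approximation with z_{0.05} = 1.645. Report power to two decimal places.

For two equal groups, power = Φ(d·√(n/2) − z_{α/2}).
d·√(n/2) = 0.47 × √(56/2) = 0.47 × 5.292 = 2.487.
z_β = 2.487 − 1.645 = 0.842.
Power = Φ(0.842) = 0.800.

power ≈ 0.80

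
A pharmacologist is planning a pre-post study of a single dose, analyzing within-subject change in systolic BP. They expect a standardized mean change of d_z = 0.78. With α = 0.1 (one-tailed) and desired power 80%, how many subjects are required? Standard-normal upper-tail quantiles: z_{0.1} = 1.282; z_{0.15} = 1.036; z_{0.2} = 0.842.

n = 8 pairs

For a paired (one-sample on differences) test: n = ((z_{α} + z_β) / d)².
z_{α} + z_β = 1.282 + 0.842 = 2.124.
n = (2.124 / 0.78)² = 2.723² = 7.42.
Round up.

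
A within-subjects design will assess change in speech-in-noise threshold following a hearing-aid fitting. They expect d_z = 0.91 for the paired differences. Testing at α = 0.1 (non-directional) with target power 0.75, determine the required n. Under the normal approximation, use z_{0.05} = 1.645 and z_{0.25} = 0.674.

For a paired (one-sample on differences) test: n = ((z_{α/2} + z_β) / d)².
z_{α/2} + z_β = 1.645 + 0.674 = 2.319.
n = (2.319 / 0.91)² = 2.548² = 6.49.
Round up.

n = 7 pairs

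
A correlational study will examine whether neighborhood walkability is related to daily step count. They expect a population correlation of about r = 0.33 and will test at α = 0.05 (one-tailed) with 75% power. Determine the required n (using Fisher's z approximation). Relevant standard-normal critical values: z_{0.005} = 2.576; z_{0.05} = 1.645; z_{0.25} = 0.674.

Fisher's z: C = ½·ln((1+r)/(1−r)) = ½·ln(1.9851) = 0.3428.
n = ((z_{α} + z_β)/C)² + 3.
(1.645 + 0.674) / 0.3428 = 2.319 / 0.3428 = 6.765.
n = 6.765² + 3 = 45.76 + 3 = 48.8.
Round up.

n = 49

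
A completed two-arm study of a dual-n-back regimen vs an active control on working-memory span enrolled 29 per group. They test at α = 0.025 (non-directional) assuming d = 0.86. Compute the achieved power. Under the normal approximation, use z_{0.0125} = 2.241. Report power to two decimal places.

power ≈ 0.85

For two equal groups, power = Φ(d·√(n/2) − z_{α/2}).
d·√(n/2) = 0.86 × √(29/2) = 0.86 × 3.808 = 3.275.
z_β = 3.275 − 2.241 = 1.034.
Power = Φ(1.034) = 0.849.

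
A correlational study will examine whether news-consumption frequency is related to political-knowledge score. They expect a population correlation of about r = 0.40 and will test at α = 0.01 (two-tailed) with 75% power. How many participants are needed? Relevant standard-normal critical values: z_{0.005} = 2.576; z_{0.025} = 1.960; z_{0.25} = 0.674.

n = 62

Fisher's z: C = ½·ln((1+r)/(1−r)) = ½·ln(2.3333) = 0.4236.
n = ((z_{α/2} + z_β)/C)² + 3.
(2.576 + 0.674) / 0.4236 = 3.250 / 0.4236 = 7.672.
n = 7.672² + 3 = 58.86 + 3 = 61.9.
Round up.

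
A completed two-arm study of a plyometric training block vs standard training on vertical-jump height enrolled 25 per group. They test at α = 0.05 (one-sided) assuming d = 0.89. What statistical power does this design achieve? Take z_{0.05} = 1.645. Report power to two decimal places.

power ≈ 0.93

For two equal groups, power = Φ(d·√(n/2) − z_{α}).
d·√(n/2) = 0.89 × √(25/2) = 0.89 × 3.536 = 3.147.
z_β = 3.147 − 1.645 = 1.502.
Power = Φ(1.502) = 0.933.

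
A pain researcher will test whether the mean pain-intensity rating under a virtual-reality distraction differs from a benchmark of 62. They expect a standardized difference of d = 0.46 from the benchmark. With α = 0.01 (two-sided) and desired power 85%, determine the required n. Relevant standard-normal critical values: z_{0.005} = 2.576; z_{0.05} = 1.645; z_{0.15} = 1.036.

n = 62

For a one-sample test: n = ((z_{α/2} + z_β) / d)².
z_{α/2} + z_β = 2.576 + 1.036 = 3.612.
n = (3.612 / 0.46)² = 7.852² = 61.66.
Round up.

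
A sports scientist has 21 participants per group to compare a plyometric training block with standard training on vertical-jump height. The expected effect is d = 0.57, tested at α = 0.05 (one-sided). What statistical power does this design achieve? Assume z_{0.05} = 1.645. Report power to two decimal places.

For two equal groups, power = Φ(d·√(n/2) − z_{α}).
d·√(n/2) = 0.57 × √(21/2) = 0.57 × 3.240 = 1.847.
z_β = 1.847 − 1.645 = 0.202.
Power = Φ(0.202) = 0.580.

power ≈ 0.58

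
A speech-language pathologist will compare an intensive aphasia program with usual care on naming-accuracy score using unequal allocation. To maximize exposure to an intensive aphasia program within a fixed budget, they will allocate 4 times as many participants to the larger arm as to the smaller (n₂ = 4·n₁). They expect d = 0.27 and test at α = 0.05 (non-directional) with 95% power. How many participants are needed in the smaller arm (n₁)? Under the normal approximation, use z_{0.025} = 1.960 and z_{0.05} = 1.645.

n₁ = 223

With allocation ratio k = n₂/n₁ = 4, Var(x̄₁−x̄₂) = σ²(1/n₁ + 1/(k·n₁)) = σ²·(k+1)/(k·n₁).
So n₁ = (1 + 1/k)·((z_{α/2} + z_β)/d)² = 1.250 × (3.605/0.27)².
n₁ = 1.250 × 178.27 = 222.8.
Round up: n₁ = 223, giving n₂ = 4 × 223 = 892.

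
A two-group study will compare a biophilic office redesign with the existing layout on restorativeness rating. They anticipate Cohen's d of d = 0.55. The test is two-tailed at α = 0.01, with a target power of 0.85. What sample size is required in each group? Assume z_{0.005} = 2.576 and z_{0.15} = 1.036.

n = 87 per group

For two independent groups with equal n: n = 2·((z_{α/2} + z_β) / d)².
z_{α/2} + z_β = 2.576 + 1.036 = 3.612.
n = 2 × (3.612 / 0.55)² = 2 × 6.567² = 2 × 43.13 = 86.3.
Round up to the next whole participant.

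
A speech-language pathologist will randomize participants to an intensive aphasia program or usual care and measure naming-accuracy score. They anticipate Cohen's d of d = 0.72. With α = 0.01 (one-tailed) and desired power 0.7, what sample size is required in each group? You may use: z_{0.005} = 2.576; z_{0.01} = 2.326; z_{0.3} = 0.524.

For two independent groups with equal n: n = 2·((z_{α} + z_β) / d)².
z_{α} + z_β = 2.326 + 0.524 = 2.850.
n = 2 × (2.850 / 0.72)² = 2 × 3.958² = 2 × 15.67 = 31.3.
Round up to the next whole participant.

n = 32 per group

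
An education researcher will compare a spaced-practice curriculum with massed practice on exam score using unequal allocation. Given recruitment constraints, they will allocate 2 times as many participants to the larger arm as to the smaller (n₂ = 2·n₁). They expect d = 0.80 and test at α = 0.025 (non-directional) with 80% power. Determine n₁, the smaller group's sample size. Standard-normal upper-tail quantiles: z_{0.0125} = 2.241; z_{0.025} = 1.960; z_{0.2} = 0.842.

n₁ = 23

With allocation ratio k = n₂/n₁ = 2, Var(x̄₁−x̄₂) = σ²(1/n₁ + 1/(k·n₁)) = σ²·(k+1)/(k·n₁).
So n₁ = (1 + 1/k)·((z_{α/2} + z_β)/d)² = 1.500 × (3.083/0.80)².
n₁ = 1.500 × 14.85 = 22.3.
Round up: n₁ = 23, giving n₂ = 2 × 23 = 46.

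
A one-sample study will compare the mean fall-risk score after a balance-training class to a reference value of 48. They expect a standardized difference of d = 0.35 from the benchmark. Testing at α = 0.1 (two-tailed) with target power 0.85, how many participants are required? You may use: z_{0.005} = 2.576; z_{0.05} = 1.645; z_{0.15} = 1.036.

For a one-sample test: n = ((z_{α/2} + z_β) / d)².
z_{α/2} + z_β = 1.645 + 1.036 = 2.681.
n = (2.681 / 0.35)² = 7.660² = 58.68.
Round up.

n = 59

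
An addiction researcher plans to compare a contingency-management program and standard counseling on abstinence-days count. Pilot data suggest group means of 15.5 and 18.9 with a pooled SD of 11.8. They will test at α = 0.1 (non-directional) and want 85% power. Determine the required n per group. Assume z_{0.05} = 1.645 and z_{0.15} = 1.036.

Cohen's d = |M₁ − M₂| / SD_pooled = |15.5 − 18.9| / 11.8 = 3.4 / 11.8 = 0.288.
For two independent groups with equal n: n = 2·((z_{α/2} + z_β) / d)².
z_{α/2} + z_β = 1.645 + 1.036 = 2.681.
n = 2 × (2.681 / 0.288)² = 2 × 9.309² = 2 × 86.66 = 173.3.
Round up to the next whole participant.

n = 174 per group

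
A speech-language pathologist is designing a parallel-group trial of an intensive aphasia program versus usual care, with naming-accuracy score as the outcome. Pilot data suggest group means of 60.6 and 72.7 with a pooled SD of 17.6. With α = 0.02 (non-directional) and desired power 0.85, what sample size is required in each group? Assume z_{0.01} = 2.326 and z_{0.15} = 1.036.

n = 48 per group

Cohen's d = |M₁ − M₂| / SD_pooled = |60.6 − 72.7| / 17.6 = 12.1 / 17.6 = 0.688.
For two independent groups with equal n: n = 2·((z_{α/2} + z_β) / d)².
z_{α/2} + z_β = 2.326 + 1.036 = 3.362.
n = 2 × (3.362 / 0.688)² = 2 × 4.887² = 2 × 23.88 = 47.8.
Round up to the next whole participant.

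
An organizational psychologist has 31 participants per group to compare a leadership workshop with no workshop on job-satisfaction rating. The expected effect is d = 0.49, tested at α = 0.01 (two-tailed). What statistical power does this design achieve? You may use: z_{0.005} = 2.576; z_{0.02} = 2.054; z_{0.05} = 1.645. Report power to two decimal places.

For two equal groups, power = Φ(d·√(n/2) − z_{α/2}).
d·√(n/2) = 0.49 × √(31/2) = 0.49 × 3.937 = 1.929.
z_β = 1.929 − 2.576 = -0.647.
Power = Φ(-0.647) = 0.259.

power ≈ 0.26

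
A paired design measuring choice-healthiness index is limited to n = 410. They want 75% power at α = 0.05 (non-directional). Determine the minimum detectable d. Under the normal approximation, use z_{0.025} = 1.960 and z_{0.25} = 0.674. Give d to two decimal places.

For a single sample (or paired design) of n = 410: d_min = (z_{α/2} + z_β)/√n.
z-sum = 1.960 + 0.674 = 2.634.
d_min = 2.634 / √410 = 2.634 / 20.248 = 0.130.

d_min ≈ 0.13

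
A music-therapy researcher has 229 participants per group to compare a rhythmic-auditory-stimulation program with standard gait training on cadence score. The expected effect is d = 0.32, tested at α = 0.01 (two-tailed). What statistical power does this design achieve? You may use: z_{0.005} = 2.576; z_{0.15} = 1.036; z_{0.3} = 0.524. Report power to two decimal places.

For two equal groups, power = Φ(d·√(n/2) − z_{α/2}).
d·√(n/2) = 0.32 × √(229/2) = 0.32 × 10.700 = 3.424.
z_β = 3.424 − 2.576 = 0.848.
Power = Φ(0.848) = 0.802.

power ≈ 0.80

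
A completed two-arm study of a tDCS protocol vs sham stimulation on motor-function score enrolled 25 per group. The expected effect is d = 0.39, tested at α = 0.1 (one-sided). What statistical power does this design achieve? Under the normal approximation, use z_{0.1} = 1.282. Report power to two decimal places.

power ≈ 0.54

For two equal groups, power = Φ(d·√(n/2) − z_{α}).
d·√(n/2) = 0.39 × √(25/2) = 0.39 × 3.536 = 1.379.
z_β = 1.379 − 1.282 = 0.097.
Power = Φ(0.097) = 0.539.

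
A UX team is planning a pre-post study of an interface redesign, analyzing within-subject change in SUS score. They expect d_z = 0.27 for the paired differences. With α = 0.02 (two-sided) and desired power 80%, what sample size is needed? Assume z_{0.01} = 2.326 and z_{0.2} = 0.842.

For a paired (one-sample on differences) test: n = ((z_{α/2} + z_β) / d)².
z_{α/2} + z_β = 2.326 + 0.842 = 3.168.
n = (3.168 / 0.27)² = 11.733² = 137.67.
Round up.

n = 138 pairs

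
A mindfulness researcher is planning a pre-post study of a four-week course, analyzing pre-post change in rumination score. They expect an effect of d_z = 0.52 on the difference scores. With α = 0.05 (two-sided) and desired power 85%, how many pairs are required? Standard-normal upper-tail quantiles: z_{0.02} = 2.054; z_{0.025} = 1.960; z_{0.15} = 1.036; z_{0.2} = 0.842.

For a paired (one-sample on differences) test: n = ((z_{α/2} + z_β) / d)².
z_{α/2} + z_β = 1.960 + 1.036 = 2.996.
n = (2.996 / 0.52)² = 5.762² = 33.20.
Round up.

n = 34 pairs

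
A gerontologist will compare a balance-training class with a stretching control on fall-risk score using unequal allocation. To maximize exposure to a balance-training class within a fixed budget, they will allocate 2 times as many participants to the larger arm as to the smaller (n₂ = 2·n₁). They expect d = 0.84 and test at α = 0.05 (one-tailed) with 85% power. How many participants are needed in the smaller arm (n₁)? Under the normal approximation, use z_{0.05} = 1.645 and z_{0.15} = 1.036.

n₁ = 16

With allocation ratio k = n₂/n₁ = 2, Var(x̄₁−x̄₂) = σ²(1/n₁ + 1/(k·n₁)) = σ²·(k+1)/(k·n₁).
So n₁ = (1 + 1/k)·((z_{α} + z_β)/d)² = 1.500 × (2.681/0.84)².
n₁ = 1.500 × 10.19 = 15.3.
Round up: n₁ = 16, giving n₂ = 2 × 16 = 32.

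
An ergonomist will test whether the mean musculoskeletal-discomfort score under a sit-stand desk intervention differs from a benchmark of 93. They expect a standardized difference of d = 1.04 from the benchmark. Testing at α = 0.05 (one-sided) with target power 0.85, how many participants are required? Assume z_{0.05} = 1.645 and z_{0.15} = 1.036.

For a one-sample test: n = ((z_{α} + z_β) / d)².
z_{α} + z_β = 1.645 + 1.036 = 2.681.
n = (2.681 / 1.04)² = 2.578² = 6.65.
Round up.

n = 7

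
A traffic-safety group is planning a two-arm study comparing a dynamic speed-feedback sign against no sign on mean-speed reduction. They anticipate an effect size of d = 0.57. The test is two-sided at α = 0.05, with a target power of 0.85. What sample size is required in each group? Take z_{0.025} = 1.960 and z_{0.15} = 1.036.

n = 56 per group

For two independent groups with equal n: n = 2·((z_{α/2} + z_β) / d)².
z_{α/2} + z_β = 1.960 + 1.036 = 2.996.
n = 2 × (2.996 / 0.57)² = 2 × 5.256² = 2 × 27.63 = 55.3.
Round up to the next whole participant.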